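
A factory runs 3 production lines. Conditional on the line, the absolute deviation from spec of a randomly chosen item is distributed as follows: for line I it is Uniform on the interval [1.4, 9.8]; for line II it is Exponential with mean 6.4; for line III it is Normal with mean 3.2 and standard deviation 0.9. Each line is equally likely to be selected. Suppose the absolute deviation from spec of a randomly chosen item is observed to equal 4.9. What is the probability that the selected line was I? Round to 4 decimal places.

0.4473

Likelihoods f(4.9 | ·): I: 0.119048; II: 0.072663; III: 0.0744574.
Posterior ∝ prior × likelihood. Numerator for I: 0.333333·0.119048 = 0.0396825.
Normalizing constant: 0.333333·0.119048 + 0.333333·0.072663 + 0.333333·0.0744574 = 0.0887227.
P(I | observation) = 0.0396825 / 0.0887227 = 0.447265.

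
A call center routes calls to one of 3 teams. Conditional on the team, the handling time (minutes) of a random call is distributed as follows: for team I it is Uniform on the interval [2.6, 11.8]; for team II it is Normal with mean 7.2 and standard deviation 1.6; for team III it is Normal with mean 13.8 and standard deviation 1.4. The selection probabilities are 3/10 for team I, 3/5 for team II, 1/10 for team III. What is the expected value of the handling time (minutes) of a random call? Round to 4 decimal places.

Component means — I: 7.2; II: 7.2; III: 13.8.
E[X] = 0.3·7.2 + 0.6·7.2 + 0.1·13.8 = 7.86.

7.8600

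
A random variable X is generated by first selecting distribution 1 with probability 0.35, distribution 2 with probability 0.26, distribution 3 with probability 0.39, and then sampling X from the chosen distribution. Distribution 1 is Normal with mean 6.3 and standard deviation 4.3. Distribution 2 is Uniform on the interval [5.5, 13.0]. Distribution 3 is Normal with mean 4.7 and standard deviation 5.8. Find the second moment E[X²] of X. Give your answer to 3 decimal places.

For each component E[X²] = Var + (mean)², giving 1: 58.18; 2: 90.25; 3: 55.73.
Overall E[X²] = 0.35·58.18 + 0.26·90.25 + 0.39·55.73 = 65.5627.

65.563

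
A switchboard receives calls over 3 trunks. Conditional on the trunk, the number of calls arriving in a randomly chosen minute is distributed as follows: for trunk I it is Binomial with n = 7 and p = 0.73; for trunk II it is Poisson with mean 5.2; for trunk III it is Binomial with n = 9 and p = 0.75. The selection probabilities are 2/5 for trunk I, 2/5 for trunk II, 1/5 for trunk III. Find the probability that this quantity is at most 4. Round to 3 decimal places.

0.287

Conditional on each trunk, P(X ≤ 4): I: 0.286138; II: 0.406128; III: 0.0489273.
By total probability, P(X ≤ 4) = 0.4·0.286138 + 0.4·0.406128 + 0.2·0.0489273 = 0.286692.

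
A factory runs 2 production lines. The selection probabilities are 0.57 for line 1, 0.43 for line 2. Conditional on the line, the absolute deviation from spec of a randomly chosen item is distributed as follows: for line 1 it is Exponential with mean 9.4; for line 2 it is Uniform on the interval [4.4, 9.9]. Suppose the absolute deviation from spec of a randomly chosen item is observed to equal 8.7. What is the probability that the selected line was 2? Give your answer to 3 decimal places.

0.765

Likelihoods f(8.7 | ·): 1: 0.0421618; 2: 0.181818.
Posterior ∝ prior × likelihood. Numerator for 2: 0.43·0.181818 = 0.0781818.
Normalizing constant: 0.57·0.0421618 + 0.43·0.181818 = 0.102214.
P(2 | observation) = 0.0781818 / 0.102214 = 0.764883.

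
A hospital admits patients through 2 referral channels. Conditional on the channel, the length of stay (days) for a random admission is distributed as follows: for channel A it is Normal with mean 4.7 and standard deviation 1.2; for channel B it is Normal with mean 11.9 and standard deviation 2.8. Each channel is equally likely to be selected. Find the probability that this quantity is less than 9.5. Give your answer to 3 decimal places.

Conditional on each channel, P(X < 9.5): A: 0.999968; B: 0.195683.
By total probability, P(X < 9.5) = 0.5·0.999968 + 0.5·0.195683 = 0.597826.

0.598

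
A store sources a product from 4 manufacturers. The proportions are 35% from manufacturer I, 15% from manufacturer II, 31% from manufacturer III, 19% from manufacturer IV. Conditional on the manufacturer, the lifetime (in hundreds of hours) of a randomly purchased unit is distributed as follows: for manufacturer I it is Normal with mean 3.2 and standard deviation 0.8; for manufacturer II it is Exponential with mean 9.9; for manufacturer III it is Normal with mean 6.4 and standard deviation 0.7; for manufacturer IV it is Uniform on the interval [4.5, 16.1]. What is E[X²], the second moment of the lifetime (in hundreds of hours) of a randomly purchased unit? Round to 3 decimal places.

For each component E[X²] = Var + (mean)², giving I: 10.88; II: 196.02; III: 41.45; IV: 117.303.
Overall E[X²] = 0.35·10.88 + 0.15·196.02 + 0.31·41.45 + 0.19·117.303 = 68.3481.

68.348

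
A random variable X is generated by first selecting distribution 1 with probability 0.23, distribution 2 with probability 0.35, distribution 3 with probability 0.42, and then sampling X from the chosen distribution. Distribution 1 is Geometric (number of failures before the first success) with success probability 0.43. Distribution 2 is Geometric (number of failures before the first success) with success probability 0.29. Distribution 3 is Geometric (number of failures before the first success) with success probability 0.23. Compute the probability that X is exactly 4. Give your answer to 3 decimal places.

Conditional on each component, P(X = 4): 1: 0.0453908; 2: 0.0736939; 3: 0.080852.
By total probability, P(X = 4) = 0.23·0.0453908 + 0.35·0.0736939 + 0.42·0.080852 = 0.0701906.

0.070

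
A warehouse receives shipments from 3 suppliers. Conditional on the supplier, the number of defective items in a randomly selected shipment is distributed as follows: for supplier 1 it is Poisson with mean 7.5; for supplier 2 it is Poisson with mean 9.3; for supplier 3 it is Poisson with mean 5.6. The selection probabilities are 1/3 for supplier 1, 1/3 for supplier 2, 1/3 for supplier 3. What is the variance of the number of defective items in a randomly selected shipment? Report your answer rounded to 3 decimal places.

9.749

Per component, 1: μ=7.5, E[X²]=63.75; 2: μ=9.3, E[X²]=95.79; 3: μ=5.6, E[X²]=36.96.
E[X] = 0.333333·7.5 + 0.333333·9.3 + 0.333333·5.6 = 7.46667.
E[X²] = 0.333333·63.75 + 0.333333·95.79 + 0.333333·36.96 = 65.5.
Var(X) = E[X²] − (E[X])² = 65.5 − 55.7511 = 9.74889.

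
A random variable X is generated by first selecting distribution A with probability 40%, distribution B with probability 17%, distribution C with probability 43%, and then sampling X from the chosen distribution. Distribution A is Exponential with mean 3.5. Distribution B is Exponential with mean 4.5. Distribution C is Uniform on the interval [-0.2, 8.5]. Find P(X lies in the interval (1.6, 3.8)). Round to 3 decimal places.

0.273

Conditional on each component, P(1.6 < X < 3.8): A: 0.295429; B: 0.270988; C: 0.252874.
By total probability, P(1.6 < X < 3.8) = 0.4·0.295429 + 0.17·0.270988 + 0.43·0.252874 = 0.272975.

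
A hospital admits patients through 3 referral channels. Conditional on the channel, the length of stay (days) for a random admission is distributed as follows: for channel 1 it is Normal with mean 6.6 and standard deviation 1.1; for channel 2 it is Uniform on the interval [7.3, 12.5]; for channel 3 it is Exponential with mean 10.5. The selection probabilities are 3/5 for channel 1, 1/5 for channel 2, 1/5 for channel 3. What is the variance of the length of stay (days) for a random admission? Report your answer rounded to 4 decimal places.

Per component, 1: μ=6.6, E[X²]=44.77; 2: μ=9.9, E[X²]=100.263; 3: μ=10.5, E[X²]=220.5.
E[X] = 0.6·6.6 + 0.2·9.9 + 0.2·10.5 = 8.04.
E[X²] = 0.6·44.77 + 0.2·100.263 + 0.2·220.5 = 91.0147.
Var(X) = E[X²] − (E[X])² = 91.0147 − 64.6416 = 26.3731.

26.3731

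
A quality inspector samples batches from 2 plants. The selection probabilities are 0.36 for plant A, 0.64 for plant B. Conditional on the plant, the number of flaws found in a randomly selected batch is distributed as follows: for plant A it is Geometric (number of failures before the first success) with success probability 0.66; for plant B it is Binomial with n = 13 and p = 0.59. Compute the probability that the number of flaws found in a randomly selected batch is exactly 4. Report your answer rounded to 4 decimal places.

Conditional on each plant, P(X = 4): A: 0.00881982; B: 0.0283641.
By total probability, P(X = 4) = 0.36·0.00881982 + 0.64·0.0283641 = 0.0213281.

0.0213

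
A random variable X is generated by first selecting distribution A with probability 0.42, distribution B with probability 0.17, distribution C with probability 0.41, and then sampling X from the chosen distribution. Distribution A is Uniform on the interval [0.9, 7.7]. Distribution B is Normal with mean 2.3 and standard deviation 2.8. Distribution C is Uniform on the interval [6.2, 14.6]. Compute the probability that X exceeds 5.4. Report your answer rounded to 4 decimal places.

Conditional on each component, P(X > 5.4): A: 0.338235; B: 0.134116; C: 1.
By total probability, P(X > 5.4) = 0.42·0.338235 + 0.17·0.134116 + 0.41·1 = 0.574859.

0.5749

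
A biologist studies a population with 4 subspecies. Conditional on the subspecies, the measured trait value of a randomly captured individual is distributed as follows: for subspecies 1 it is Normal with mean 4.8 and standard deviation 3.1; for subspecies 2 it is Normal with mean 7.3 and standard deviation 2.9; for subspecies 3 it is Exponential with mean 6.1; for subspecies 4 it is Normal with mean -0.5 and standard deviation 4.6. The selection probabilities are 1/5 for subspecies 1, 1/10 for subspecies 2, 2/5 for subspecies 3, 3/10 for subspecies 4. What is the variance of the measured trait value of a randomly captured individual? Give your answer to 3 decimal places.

33.051

Per component, 1: μ=4.8, E[X²]=32.65; 2: μ=7.3, E[X²]=61.7; 3: μ=6.1, E[X²]=74.42; 4: μ=-0.5, E[X²]=21.41.
E[X] = 0.2·4.8 + 0.1·7.3 + 0.4·6.1 + 0.3·-0.5 = 3.98.
E[X²] = 0.2·32.65 + 0.1·61.7 + 0.4·74.42 + 0.3·21.41 = 48.891.
Var(X) = E[X²] − (E[X])² = 48.891 − 15.8404 = 33.0506.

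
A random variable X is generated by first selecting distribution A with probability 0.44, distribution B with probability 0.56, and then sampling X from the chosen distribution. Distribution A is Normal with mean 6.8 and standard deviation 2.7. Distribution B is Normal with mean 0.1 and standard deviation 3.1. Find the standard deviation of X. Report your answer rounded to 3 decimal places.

4.433

Per component, A: μ=6.8, E[X²]=53.53; B: μ=0.1, E[X²]=9.62.
E[X] = 0.44·6.8 + 0.56·0.1 = 3.048.
E[X²] = 0.44·53.53 + 0.56·9.62 = 28.9404.
Var(X) = E[X²] − (E[X])² = 28.9404 − 9.2903 = 19.6501.
SD(X) = √19.6501 = 4.43284.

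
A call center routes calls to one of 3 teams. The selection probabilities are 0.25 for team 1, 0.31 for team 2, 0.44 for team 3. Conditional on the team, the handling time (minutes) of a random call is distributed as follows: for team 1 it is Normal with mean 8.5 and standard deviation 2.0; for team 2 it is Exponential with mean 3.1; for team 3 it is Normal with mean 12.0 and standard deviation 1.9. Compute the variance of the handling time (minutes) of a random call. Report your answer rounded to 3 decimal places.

Per component, 1: μ=8.5, E[X²]=76.25; 2: μ=3.1, E[X²]=19.22; 3: μ=12, E[X²]=147.61.
E[X] = 0.25·8.5 + 0.31·3.1 + 0.44·12 = 8.366.
E[X²] = 0.25·76.25 + 0.31·19.22 + 0.44·147.61 = 89.9691.
Var(X) = E[X²] − (E[X])² = 89.9691 − 69.99 = 19.9791.

19.979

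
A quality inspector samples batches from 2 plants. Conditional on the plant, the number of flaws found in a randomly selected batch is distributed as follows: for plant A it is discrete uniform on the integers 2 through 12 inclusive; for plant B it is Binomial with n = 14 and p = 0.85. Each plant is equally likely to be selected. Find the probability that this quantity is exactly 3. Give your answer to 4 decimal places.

0.0455

Conditional on each plant, P(X = 3): A: 0.0909091; B: 1.93358e-07.
By total probability, P(X = 3) = 0.5·0.0909091 + 0.5·1.93358e-07 = 0.0454546.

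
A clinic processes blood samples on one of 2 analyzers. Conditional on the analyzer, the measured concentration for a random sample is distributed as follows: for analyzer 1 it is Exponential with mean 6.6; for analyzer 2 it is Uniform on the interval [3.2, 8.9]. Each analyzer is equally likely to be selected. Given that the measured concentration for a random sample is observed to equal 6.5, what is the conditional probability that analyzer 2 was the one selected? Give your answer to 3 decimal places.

0.756

Likelihoods f(6.5 | ·): 1: 0.0565903; 2: 0.175439.
Posterior ∝ prior × likelihood. Numerator for 2: 0.5·0.175439 = 0.0877193.
Normalizing constant: 0.5·0.0565903 + 0.5·0.175439 = 0.116014.
P(2 | observation) = 0.0877193 / 0.116014 = 0.756107.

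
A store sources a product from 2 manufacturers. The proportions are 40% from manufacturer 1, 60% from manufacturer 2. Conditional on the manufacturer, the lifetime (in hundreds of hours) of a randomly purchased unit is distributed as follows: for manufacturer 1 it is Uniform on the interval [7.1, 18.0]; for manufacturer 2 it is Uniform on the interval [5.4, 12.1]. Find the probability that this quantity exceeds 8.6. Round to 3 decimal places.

0.658

Conditional on each manufacturer, P(X > 8.6): 1: 0.862385; 2: 0.522388.
By total probability, P(X > 8.6) = 0.4·0.862385 + 0.6·0.522388 = 0.658387.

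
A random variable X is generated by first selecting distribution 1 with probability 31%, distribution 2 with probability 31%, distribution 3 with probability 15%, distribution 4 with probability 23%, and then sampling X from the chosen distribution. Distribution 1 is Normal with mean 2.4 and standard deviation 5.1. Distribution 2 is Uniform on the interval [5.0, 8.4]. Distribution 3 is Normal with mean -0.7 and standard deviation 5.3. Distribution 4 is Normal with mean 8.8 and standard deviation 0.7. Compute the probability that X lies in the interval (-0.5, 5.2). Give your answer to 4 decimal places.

0.2024

Conditional on each component, P(-0.5 < X < 5.2): 1: 0.4237; 2: 0.0588235; 3: 0.352139; 4: 1.35296e-07.
By total probability, P(-0.5 < X < 5.2) = 0.31·0.4237 + 0.31·0.0588235 + 0.15·0.352139 + 0.23·1.35296e-07 = 0.202403.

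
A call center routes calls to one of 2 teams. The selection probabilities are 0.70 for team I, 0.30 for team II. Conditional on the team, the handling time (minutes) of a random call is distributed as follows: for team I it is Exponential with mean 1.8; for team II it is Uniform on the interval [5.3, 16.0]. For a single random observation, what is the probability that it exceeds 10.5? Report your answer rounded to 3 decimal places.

0.156

Conditional on each team, P(X > 10.5): I: 0.0029283; II: 0.514019.
By total probability, P(X > 10.5) = 0.7·0.0029283 + 0.3·0.514019 = 0.156255.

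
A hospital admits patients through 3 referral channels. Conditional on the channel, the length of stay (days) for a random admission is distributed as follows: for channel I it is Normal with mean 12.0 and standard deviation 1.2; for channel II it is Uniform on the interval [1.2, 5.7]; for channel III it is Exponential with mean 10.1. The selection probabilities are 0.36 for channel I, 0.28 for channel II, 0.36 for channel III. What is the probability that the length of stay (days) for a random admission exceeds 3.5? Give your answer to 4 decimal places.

0.7515

Conditional on each channel, P(X > 3.5): I: 1; II: 0.488889; III: 0.707134.
By total probability, P(X > 3.5) = 0.36·1 + 0.28·0.488889 + 0.36·0.707134 = 0.751457.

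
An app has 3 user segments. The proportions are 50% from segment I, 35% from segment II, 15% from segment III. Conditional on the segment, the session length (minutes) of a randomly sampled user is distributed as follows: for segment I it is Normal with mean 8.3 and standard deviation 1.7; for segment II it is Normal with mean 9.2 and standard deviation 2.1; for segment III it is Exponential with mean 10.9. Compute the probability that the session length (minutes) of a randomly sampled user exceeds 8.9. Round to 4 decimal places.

0.4422

Conditional on each segment, P(X > 8.9): I: 0.362066; II: 0.556798; III: 0.44197.
By total probability, P(X > 8.9) = 0.5·0.362066 + 0.35·0.556798 + 0.15·0.44197 = 0.442208.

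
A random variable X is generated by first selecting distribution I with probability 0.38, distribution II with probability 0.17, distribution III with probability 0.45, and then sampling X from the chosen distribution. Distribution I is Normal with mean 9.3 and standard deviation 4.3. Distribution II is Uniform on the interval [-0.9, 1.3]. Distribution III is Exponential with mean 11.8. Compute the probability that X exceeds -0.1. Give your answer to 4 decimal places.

0.9327

Conditional on each component, P(X > -0.1): I: 0.985594; II: 0.636364; III: 1.
By total probability, P(X > -0.1) = 0.38·0.985594 + 0.17·0.636364 + 0.45·1 = 0.932707.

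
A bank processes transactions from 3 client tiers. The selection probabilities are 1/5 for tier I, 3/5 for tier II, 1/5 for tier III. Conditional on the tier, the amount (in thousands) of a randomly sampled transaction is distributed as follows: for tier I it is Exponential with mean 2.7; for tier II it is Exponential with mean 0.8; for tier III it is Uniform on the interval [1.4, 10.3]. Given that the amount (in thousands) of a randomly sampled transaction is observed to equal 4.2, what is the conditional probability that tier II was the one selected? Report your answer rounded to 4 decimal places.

0.0936

Likelihoods f(4.2 | ·): I: 0.0781748; II: 0.0065594; III: 0.11236.
Posterior ∝ prior × likelihood. Numerator for II: 0.6·0.0065594 = 0.00393564.
Normalizing constant: 0.2·0.0781748 + 0.6·0.0065594 + 0.2·0.11236 = 0.0420425.
P(II | observation) = 0.00393564 / 0.0420425 = 0.0936109.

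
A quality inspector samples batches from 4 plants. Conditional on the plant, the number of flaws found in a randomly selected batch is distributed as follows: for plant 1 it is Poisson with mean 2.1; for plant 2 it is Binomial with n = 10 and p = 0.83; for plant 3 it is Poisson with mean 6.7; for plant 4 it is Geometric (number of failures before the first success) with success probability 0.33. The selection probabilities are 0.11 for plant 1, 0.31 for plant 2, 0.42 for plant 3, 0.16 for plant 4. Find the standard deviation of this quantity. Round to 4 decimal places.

Per component, 1: μ=2.1, E[X²]=6.51; 2: μ=8.3, E[X²]=70.301; 3: μ=6.7, E[X²]=51.59; 4: μ=2.0303, E[X²]=10.2746.
E[X] = 0.11·2.1 + 0.31·8.3 + 0.42·6.7 + 0.16·2.0303 = 5.94285.
E[X²] = 0.11·6.51 + 0.31·70.301 + 0.42·51.59 + 0.16·10.2746 = 45.8211.
Var(X) = E[X²] − (E[X])² = 45.8211 − 35.3174 = 10.5037.
SD(X) = √10.5037 = 3.24094.

3.2409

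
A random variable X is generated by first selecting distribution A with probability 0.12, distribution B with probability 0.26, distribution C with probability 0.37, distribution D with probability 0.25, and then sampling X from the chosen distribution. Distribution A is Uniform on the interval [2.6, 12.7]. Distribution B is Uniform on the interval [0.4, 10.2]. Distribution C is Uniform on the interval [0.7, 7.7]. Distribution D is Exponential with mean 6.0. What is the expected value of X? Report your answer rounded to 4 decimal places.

5.3500

Component means — A: 7.65; B: 5.3; C: 4.2; D: 6.
E[X] = 0.12·7.65 + 0.26·5.3 + 0.37·4.2 + 0.25·6 = 5.35.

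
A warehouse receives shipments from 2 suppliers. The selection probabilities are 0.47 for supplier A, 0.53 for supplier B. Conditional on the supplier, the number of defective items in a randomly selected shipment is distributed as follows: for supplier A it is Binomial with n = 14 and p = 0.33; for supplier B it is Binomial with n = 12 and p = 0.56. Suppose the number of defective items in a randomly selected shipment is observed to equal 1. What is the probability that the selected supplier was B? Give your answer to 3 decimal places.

Likelihoods P(X=1 | ·): A: 0.0253288; B: 0.000804172.
Posterior ∝ prior × likelihood. Numerator for B: 0.53·0.000804172 = 0.000426211.
Normalizing constant: 0.47·0.0253288 + 0.53·0.000804172 = 0.0123307.
P(B | observation) = 0.000426211 / 0.0123307 = 0.0345649.

0.035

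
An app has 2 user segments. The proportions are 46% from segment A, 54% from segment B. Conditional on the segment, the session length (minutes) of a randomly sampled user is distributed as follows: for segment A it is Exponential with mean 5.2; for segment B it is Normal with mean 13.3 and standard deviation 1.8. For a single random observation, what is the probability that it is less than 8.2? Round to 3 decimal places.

Conditional on each segment, P(X < 8.2): A: 0.79339; B: 0.00230327.
By total probability, P(X < 8.2) = 0.46·0.79339 + 0.54·0.00230327 = 0.366203.

0.366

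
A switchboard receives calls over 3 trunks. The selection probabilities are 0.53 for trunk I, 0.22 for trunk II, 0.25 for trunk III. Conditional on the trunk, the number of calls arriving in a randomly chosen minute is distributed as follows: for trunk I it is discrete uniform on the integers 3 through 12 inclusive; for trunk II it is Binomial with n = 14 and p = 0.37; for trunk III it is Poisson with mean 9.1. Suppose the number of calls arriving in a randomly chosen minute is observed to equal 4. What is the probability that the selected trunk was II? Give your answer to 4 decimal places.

0.4000

Likelihoods P(X=4 | ·): I: 0.1; II: 0.184776; III: 0.0319062.
Posterior ∝ prior × likelihood. Numerator for II: 0.22·0.184776 = 0.0406508.
Normalizing constant: 0.53·0.1 + 0.22·0.184776 + 0.25·0.0319062 = 0.101627.
P(II | observation) = 0.0406508 / 0.101627 = 0.399999.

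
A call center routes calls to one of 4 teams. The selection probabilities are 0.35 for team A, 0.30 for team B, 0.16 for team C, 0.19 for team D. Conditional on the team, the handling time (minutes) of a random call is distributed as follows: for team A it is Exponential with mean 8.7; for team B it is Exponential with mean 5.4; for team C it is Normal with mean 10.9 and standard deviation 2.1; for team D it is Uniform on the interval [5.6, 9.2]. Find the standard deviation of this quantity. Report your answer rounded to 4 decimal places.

6.3031

Per component, A: μ=8.7, E[X²]=151.38; B: μ=5.4, E[X²]=58.32; C: μ=10.9, E[X²]=123.22; D: μ=7.4, E[X²]=55.84.
E[X] = 0.35·8.7 + 0.3·5.4 + 0.16·10.9 + 0.19·7.4 = 7.815.
E[X²] = 0.35·151.38 + 0.3·58.32 + 0.16·123.22 + 0.19·55.84 = 100.804.
Var(X) = E[X²] − (E[X])² = 100.804 − 61.0742 = 39.7296.
SD(X) = √39.7296 = 6.30314.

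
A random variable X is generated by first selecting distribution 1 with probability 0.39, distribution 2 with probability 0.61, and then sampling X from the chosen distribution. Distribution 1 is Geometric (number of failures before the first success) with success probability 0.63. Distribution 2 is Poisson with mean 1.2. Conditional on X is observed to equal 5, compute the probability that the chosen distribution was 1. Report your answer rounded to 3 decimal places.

0.309

Likelihoods P(X=5 | ·): 1: 0.00436867; 2: 0.00624556.
Posterior ∝ prior × likelihood. Numerator for 1: 0.39·0.00436867 = 0.00170378.
Normalizing constant: 0.39·0.00436867 + 0.61·0.00624556 = 0.00551357.
P(1 | observation) = 0.00170378 / 0.00551357 = 0.309016.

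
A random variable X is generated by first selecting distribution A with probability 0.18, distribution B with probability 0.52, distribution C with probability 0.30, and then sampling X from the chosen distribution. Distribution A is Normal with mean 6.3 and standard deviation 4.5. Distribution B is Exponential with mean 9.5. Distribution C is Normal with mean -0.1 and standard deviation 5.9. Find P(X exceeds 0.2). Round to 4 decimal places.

0.8173

Conditional on each component, P(X > 0.2): A: 0.91238; B: 0.979167; C: 0.479724.
By total probability, P(X > 0.2) = 0.18·0.91238 + 0.52·0.979167 + 0.3·0.479724 = 0.817312.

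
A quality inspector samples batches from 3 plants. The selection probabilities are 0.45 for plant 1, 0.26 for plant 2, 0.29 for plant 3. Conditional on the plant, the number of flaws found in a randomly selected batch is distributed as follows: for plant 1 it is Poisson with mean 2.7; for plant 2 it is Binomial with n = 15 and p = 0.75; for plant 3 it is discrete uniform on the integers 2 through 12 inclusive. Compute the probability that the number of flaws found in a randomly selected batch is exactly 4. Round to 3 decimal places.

Conditional on each plant, P(X = 4): 1: 0.148816; 2: 0.000102972; 3: 0.0909091.
By total probability, P(X = 4) = 0.45·0.148816 + 0.26·0.000102972 + 0.29·0.0909091 = 0.0933575.

0.093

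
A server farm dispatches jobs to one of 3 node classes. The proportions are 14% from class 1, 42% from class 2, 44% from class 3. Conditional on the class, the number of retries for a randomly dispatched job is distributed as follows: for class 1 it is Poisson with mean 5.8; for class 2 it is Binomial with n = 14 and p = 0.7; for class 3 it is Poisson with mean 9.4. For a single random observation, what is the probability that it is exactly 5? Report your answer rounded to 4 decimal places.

Conditional on each class, P(X = 5): 1: 0.165596; 2: 0.00662286; 3: 0.0505929.
By total probability, P(X = 5) = 0.14·0.165596 + 0.42·0.00662286 + 0.44·0.0505929 = 0.048226.

0.0482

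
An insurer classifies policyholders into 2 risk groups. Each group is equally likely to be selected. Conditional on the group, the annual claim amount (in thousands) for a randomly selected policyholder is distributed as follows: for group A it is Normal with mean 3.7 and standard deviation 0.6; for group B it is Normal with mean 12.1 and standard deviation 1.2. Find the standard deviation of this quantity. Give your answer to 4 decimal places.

Per component, A: μ=3.7, E[X²]=14.05; B: μ=12.1, E[X²]=147.85.
E[X] = 0.5·3.7 + 0.5·12.1 = 7.9.
E[X²] = 0.5·14.05 + 0.5·147.85 = 80.95.
Var(X) = E[X²] − (E[X])² = 80.95 − 62.41 = 18.54.
SD(X) = √18.54 = 4.30581.

4.3058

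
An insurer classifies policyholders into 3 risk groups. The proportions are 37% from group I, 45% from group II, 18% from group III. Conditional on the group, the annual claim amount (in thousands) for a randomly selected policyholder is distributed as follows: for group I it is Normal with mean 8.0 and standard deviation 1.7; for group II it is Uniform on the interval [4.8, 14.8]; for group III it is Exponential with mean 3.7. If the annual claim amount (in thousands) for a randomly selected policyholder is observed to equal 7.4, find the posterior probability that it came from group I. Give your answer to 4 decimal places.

Likelihoods f(7.4 | ·): I: 0.220502; II: 0.1; III: 0.0365771.
Posterior ∝ prior × likelihood. Numerator for I: 0.37·0.220502 = 0.0815856.
Normalizing constant: 0.37·0.220502 + 0.45·0.1 + 0.18·0.0365771 = 0.133169.
P(I | observation) = 0.0815856 / 0.133169 = 0.612645.

0.6126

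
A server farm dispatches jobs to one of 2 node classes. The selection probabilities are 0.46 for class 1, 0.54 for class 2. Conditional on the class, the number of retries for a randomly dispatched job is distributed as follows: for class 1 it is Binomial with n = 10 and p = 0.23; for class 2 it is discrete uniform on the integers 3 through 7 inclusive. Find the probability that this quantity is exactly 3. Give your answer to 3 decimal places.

Conditional on each class, P(X = 3): 1: 0.234315; 2: 0.2.
By total probability, P(X = 3) = 0.46·0.234315 + 0.54·0.2 = 0.215785.

0.216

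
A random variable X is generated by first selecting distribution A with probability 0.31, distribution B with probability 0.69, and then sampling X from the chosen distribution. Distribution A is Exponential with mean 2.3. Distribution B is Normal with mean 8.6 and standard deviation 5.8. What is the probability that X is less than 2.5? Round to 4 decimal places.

Conditional on each component, P(X < 2.5): A: 0.662759; B: 0.146463.
By total probability, P(X < 2.5) = 0.31·0.662759 + 0.69·0.146463 = 0.306515.

0.3065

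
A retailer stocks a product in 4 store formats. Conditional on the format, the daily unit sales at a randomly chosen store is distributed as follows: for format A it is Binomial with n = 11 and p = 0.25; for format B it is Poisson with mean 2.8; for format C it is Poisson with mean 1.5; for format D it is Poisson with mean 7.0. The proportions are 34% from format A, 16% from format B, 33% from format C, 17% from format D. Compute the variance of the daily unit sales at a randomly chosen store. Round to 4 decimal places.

6.3198

Per component, A: μ=2.75, E[X²]=9.625; B: μ=2.8, E[X²]=10.64; C: μ=1.5, E[X²]=3.75; D: μ=7, E[X²]=56.
E[X] = 0.34·2.75 + 0.16·2.8 + 0.33·1.5 + 0.17·7 = 3.068.
E[X²] = 0.34·9.625 + 0.16·10.64 + 0.33·3.75 + 0.17·56 = 15.7324.
Var(X) = E[X²] − (E[X])² = 15.7324 − 9.41262 = 6.31978.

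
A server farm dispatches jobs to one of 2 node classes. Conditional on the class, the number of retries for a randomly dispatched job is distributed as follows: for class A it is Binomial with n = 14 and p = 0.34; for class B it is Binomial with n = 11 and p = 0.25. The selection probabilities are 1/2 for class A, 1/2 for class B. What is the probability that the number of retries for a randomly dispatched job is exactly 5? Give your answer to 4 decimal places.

Conditional on each class, P(X = 5): A: 0.216149; B: 0.0802989.
By total probability, P(X = 5) = 0.5·0.216149 + 0.5·0.0802989 = 0.148224.

0.1482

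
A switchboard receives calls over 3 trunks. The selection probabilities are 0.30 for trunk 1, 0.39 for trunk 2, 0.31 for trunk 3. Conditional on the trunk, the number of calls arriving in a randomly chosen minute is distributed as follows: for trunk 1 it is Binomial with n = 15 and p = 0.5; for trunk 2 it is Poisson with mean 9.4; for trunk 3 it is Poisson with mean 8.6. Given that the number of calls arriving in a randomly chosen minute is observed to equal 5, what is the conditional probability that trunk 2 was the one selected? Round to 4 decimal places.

0.2835

Likelihoods P(X=5 | ·): 1: 0.0916443; 2: 0.0505929; 3: 0.0721736.
Posterior ∝ prior × likelihood. Numerator for 2: 0.39·0.0505929 = 0.0197312.
Normalizing constant: 0.3·0.0916443 + 0.39·0.0505929 + 0.31·0.0721736 = 0.0695984.
P(2 | observation) = 0.0197312 / 0.0695984 = 0.283502.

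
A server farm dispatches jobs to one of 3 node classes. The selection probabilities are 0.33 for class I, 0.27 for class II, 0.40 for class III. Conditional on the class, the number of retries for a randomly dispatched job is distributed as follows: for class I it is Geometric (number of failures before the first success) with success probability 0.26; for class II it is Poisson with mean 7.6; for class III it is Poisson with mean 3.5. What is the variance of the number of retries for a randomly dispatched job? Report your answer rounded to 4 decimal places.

10.9499

Per component, I: μ=2.84615, E[X²]=19.0473; II: μ=7.6, E[X²]=65.36; III: μ=3.5, E[X²]=15.75.
E[X] = 0.33·2.84615 + 0.27·7.6 + 0.4·3.5 = 4.39123.
E[X²] = 0.33·19.0473 + 0.27·65.36 + 0.4·15.75 = 30.2328.
Var(X) = E[X²] − (E[X])² = 30.2328 − 19.2829 = 10.9499.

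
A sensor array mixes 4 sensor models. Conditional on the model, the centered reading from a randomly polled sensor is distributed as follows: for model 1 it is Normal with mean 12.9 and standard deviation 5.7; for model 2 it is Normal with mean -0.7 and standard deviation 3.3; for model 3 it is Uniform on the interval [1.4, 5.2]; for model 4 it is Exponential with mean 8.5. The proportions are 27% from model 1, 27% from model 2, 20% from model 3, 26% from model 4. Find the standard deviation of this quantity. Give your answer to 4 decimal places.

7.6661

Per component, 1: μ=12.9, E[X²]=198.9; 2: μ=-0.7, E[X²]=11.38; 3: μ=3.3, E[X²]=12.0933; 4: μ=8.5, E[X²]=144.5.
E[X] = 0.27·12.9 + 0.27·-0.7 + 0.2·3.3 + 0.26·8.5 = 6.164.
E[X²] = 0.27·198.9 + 0.27·11.38 + 0.2·12.0933 + 0.26·144.5 = 96.7643.
Var(X) = E[X²] − (E[X])² = 96.7643 − 37.9949 = 58.7694.
SD(X) = √58.7694 = 7.66612.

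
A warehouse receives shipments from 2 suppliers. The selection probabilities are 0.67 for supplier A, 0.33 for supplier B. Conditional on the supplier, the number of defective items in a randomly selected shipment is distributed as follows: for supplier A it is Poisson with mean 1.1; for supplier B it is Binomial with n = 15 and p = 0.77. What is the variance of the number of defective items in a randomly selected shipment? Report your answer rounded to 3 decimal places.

Per component, A: μ=1.1, E[X²]=2.31; B: μ=11.55, E[X²]=136.059.
E[X] = 0.67·1.1 + 0.33·11.55 = 4.5485.
E[X²] = 0.67·2.31 + 0.33·136.059 = 46.4472.
Var(X) = E[X²] − (E[X])² = 46.4472 − 20.6889 = 25.7583.

25.758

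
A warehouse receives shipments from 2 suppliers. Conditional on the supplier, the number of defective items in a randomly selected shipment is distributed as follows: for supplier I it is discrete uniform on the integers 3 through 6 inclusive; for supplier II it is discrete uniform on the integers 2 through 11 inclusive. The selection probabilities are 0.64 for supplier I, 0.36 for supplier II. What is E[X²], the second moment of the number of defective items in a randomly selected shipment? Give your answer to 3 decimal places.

For each component E[X²] = Var + (mean)², giving I: 21.5; II: 50.5.
Overall E[X²] = 0.64·21.5 + 0.36·50.5 = 31.94.

31.940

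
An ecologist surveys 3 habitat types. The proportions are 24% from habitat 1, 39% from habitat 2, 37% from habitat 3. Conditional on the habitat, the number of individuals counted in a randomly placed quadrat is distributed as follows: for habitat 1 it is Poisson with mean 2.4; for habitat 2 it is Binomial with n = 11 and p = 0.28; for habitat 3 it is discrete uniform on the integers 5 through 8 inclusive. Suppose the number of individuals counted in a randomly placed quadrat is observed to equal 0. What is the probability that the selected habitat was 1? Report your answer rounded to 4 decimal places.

0.6744

Likelihoods P(X=0 | ·): 1: 0.090718; 2: 0.0269561; 3: 0.
Posterior ∝ prior × likelihood. Numerator for 1: 0.24·0.090718 = 0.0217723.
Normalizing constant: 0.24·0.090718 + 0.39·0.0269561 + 0.37·0 = 0.0322852.
P(1 | observation) = 0.0217723 / 0.0322852 = 0.674374.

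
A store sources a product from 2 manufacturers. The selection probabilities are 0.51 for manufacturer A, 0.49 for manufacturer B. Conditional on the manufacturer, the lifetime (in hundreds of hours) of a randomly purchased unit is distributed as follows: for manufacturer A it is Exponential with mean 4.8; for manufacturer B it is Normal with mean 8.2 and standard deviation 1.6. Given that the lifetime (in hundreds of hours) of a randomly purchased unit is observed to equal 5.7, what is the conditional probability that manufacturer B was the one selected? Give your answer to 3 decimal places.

0.527

Likelihoods f(5.7 | ·): A: 0.0635381; B: 0.0735606.
Posterior ∝ prior × likelihood. Numerator for B: 0.49·0.0735606 = 0.0360447.
Normalizing constant: 0.51·0.0635381 + 0.49·0.0735606 = 0.0684491.
P(B | observation) = 0.0360447 / 0.0684491 = 0.526591.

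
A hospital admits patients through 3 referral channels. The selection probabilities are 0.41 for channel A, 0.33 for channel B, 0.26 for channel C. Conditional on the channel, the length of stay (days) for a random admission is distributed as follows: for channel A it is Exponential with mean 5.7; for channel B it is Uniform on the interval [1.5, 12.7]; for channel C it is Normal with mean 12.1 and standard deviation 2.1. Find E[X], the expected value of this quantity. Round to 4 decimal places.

Component means — A: 5.7; B: 7.1; C: 12.1.
E[X] = 0.41·5.7 + 0.33·7.1 + 0.26·12.1 = 7.826.

7.8260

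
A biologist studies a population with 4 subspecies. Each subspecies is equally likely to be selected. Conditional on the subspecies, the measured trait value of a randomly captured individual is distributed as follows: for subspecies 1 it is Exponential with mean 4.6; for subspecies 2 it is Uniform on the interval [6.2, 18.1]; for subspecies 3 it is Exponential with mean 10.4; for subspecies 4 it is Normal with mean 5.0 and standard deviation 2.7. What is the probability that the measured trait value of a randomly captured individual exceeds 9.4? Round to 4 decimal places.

Conditional on each subspecies, P(X > 9.4): 1: 0.129577; 2: 0.731092; 3: 0.405009; 4: 0.0515899.
By total probability, P(X > 9.4) = 0.25·0.129577 + 0.25·0.731092 + 0.25·0.405009 + 0.25·0.0515899 = 0.329317.

0.3293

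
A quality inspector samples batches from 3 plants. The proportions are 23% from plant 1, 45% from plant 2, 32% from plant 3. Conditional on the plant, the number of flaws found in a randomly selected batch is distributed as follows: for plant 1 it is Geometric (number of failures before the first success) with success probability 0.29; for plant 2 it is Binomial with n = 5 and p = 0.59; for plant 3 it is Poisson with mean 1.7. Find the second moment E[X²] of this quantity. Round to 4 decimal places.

9.2496

For each component E[X²] = Var + (mean)², giving 1: 14.4364; 2: 9.912; 3: 4.59.
Overall E[X²] = 0.23·14.4364 + 0.45·9.912 + 0.32·4.59 = 9.24957.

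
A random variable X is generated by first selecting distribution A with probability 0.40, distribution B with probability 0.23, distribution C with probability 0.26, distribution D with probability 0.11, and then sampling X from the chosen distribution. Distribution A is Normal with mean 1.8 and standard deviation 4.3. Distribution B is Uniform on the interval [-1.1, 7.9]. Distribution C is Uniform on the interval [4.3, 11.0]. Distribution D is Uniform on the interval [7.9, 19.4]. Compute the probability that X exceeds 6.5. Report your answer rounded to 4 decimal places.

Conditional on each component, P(X > 6.5): A: 0.137192; B: 0.155556; C: 0.671642; D: 1.
By total probability, P(X > 6.5) = 0.4·0.137192 + 0.23·0.155556 + 0.26·0.671642 + 0.11·1 = 0.375281.

0.3753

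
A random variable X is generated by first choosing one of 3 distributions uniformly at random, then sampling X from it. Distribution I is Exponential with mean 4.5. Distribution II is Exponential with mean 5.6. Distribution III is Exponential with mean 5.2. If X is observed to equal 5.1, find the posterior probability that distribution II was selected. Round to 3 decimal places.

0.333

Likelihoods f(5.1 | ·): I: 0.0715463; II: 0.071828; III: 0.0721197.
Posterior ∝ prior × likelihood. Numerator for II: 0.333333·0.071828 = 0.0239427.
Normalizing constant: 0.333333·0.0715463 + 0.333333·0.071828 + 0.333333·0.0721197 = 0.0718313.
P(II | observation) = 0.0239427 / 0.0718313 = 0.333318.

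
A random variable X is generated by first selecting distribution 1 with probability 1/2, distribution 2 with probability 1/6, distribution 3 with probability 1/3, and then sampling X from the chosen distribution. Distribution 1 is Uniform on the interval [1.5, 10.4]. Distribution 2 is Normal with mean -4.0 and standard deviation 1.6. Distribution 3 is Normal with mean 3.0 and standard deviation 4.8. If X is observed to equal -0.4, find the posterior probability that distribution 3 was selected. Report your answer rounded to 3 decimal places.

0.867

Likelihoods f(-0.4 | ·): 1: 0; 2: 0.0198373; 3: 0.0646723.
Posterior ∝ prior × likelihood. Numerator for 3: 0.333333·0.0646723 = 0.0215574.
Normalizing constant: 0.5·0 + 0.166667·0.0198373 + 0.333333·0.0646723 = 0.0248636.
P(3 | observation) = 0.0215574 / 0.0248636 = 0.867026.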